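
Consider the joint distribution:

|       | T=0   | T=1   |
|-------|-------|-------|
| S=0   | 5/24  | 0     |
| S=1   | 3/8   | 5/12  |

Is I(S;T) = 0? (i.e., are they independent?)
Marginal P(S) (row sums):
  P(S=0) = 5/24 + 0 = 5/24
  P(S=1) = 3/8 + 5/12 = 19/24
Marginal P(T) (column sums):
  P(T=0) = 5/24 + 3/8 = 7/12
  P(T=1) = 0 + 5/12 = 5/12

S and T are independent iff P(S=i,T=j) = P(S=i)·P(T=j) for every cell.
  P(S=0)·P(T=0) = 5/24 × 7/12 = 35/288, but P(S=0,T=0) = 5/24 ✗

No, S and T are not independent. Quantitatively, I(S;T) > 0:

H(S) = -[(5/24)·log₂(5/24) + (19/24)·log₂(19/24)]
  = 0.4715 + 0.2668
  = 0.7383 bits
H(T) = -[(7/12)·log₂(7/12) + (5/12)·log₂(5/12)]
  = 0.4536 + 0.5263
  = 0.9799 bits
H(S,T) = -[(5/24)·log₂(5/24) + (3/8)·log₂(3/8) + (5/12)·log₂(5/12)]
  = 0.4715 + 0.5306 + 0.5263
  = 1.5284 bits
I(S;T) = H(S) + H(T) - H(S,T) = 0.7383 + 0.9799 - 1.5284 = 0.1898 bits > 0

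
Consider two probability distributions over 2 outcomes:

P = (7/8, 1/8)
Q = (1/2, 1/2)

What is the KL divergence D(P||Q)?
D(P||Q) = Σ P(i) log₂(P(i)/Q(i))
  i=0: (7/8) × log₂((7/8)/(1/2)) = (7/8) × log₂(7/4) = 0.7064
  i=1: (1/8) × log₂((1/8)/(1/2)) = (1/8) × log₂(1/4) = -0.2500
D(P||Q) = 0.7064 - 0.2500
  = 0.4564 bits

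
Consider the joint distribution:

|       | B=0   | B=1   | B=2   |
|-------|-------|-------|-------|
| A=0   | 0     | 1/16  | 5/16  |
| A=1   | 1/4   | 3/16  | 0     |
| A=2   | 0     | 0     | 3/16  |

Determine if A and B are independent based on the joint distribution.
Marginal P(A) (row sums):
  P(A=0) = 0 + 1/16 + 5/16 = 3/8
  P(A=1) = 1/4 + 3/16 + 0 = 7/16
  P(A=2) = 0 + 0 + 3/16 = 3/16
Marginal P(B) (column sums):
  P(B=0) = 0 + 1/4 + 0 = 1/4
  P(B=1) = 1/16 + 3/16 + 0 = 1/4
  P(B=2) = 5/16 + 0 + 3/16 = 1/2

A and B are independent iff P(A=i,B=j) = P(A=i)·P(B=j) for every cell.
  P(A=0)·P(B=0) = 3/8 × 1/4 = 3/32, but P(A=0,B=0) = 0 ✗

No, A and B are not independent. Quantitatively, I(A;B) > 0:

H(A) = -[(3/8)·log₂(3/8) + (7/16)·log₂(7/16) + (3/16)·log₂(3/16)]
  = 0.5306 + 0.5218 + 0.4528
  = 1.5052 bits
H(B) = -[(1/4)·log₂(1/4) + (1/4)·log₂(1/4) + (1/2)·log₂(1/2)]
  = 0.5000 + 0.5000 + 0.5000
  = 1.5000 bits
H(A,B) = -[(1/16)·log₂(1/16) + (5/16)·log₂(5/16) + (1/4)·log₂(1/4) + (3/16)·log₂(3/16) + (3/16)·log₂(3/16)]
  = 0.2500 + 0.5244 + 0.5000 + 0.4528 + 0.4528
  = 2.1800 bits
I(A;B) = H(A) + H(B) - H(A,B) = 1.5052 + 1.5000 - 2.1800 = 0.8252 bits > 0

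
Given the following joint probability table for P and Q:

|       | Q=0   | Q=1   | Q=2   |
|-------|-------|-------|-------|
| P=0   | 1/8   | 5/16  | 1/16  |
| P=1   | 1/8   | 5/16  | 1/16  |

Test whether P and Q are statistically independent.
Marginal P(P) (row sums):
  P(P=0) = 1/8 + 5/16 + 1/16 = 1/2
  P(P=1) = 1/8 + 5/16 + 1/16 = 1/2
Marginal P(Q) (column sums):
  P(Q=0) = 1/8 + 1/8 = 1/4
  P(Q=1) = 5/16 + 5/16 = 5/8
  P(Q=2) = 1/16 + 1/16 = 1/8

P and Q are independent iff P(P=i,Q=j) = P(P=i)·P(Q=j) for every cell.
  P(P=0)·P(Q=0) = 1/2 × 1/4 = 1/8 = P(P=0,Q=0) ✓
  P(P=0)·P(Q=1) = 1/2 × 5/8 = 5/16 = P(P=0,Q=1) ✓
  P(P=0)·P(Q=2) = 1/2 × 1/8 = 1/16 = P(P=0,Q=2) ✓
  P(P=1)·P(Q=0) = 1/2 × 1/4 = 1/8 = P(P=1,Q=0) ✓
  P(P=1)·P(Q=1) = 1/2 × 5/8 = 5/16 = P(P=1,Q=1) ✓
  P(P=1)·P(Q=2) = 1/2 × 1/8 = 1/16 = P(P=1,Q=2) ✓

Yes, P and Q are independent: every cell factors, so I(P;Q) = 0 bits.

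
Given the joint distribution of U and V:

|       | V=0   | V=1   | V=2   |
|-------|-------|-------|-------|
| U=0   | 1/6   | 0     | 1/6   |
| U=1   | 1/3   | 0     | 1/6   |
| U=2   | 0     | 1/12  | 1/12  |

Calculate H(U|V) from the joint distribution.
Marginal P(V) (column sums):
  P(V=0) = 1/6 + 1/3 + 0 = 1/2
  P(V=1) = 0 + 0 + 1/12 = 1/12
  P(V=2) = 1/6 + 1/6 + 1/12 = 5/12

H(U|V) = -Σ P(U,V)·log₂ P(U|V), where P(U|V) = P(U,V) / P(V)
  (cells with P(U,V) = 0 contribute 0)
  (U=0,V=0): P(U|V) = (1/6)/(1/2) = 1/3;  -(1/6)·log₂(1/3) = 0.2642
  (U=0,V=2): P(U|V) = (1/6)/(5/12) = 2/5;  -(1/6)·log₂(2/5) = 0.2203
  (U=1,V=0): P(U|V) = (1/3)/(1/2) = 2/3;  -(1/3)·log₂(2/3) = 0.1950
  (U=1,V=2): P(U|V) = (1/6)/(5/12) = 2/5;  -(1/6)·log₂(2/5) = 0.2203
  (U=2,V=1): P(U|V) = (1/12)/(1/12) = 1;  -(1/12)·log₂(1) = 0.0000
  (U=2,V=2): P(U|V) = (1/12)/(5/12) = 1/5;  -(1/12)·log₂(1/5) = 0.1935
H(U|V) = 0.2642 + 0.2203 + 0.1950 + 0.2203 + 0.0000 + 0.1935
  = 1.0933 bits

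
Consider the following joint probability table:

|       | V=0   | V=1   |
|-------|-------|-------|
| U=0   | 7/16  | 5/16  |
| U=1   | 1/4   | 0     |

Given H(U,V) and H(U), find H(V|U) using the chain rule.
From the chain rule: H(U,V) = H(U) + H(V|U)
Therefore: H(V|U) = H(U,V) - H(U)

H(U,V) = -[(7/16)·log₂(7/16) + (5/16)·log₂(5/16) + (1/4)·log₂(1/4)]
  = 0.5218 + 0.5244 + 0.5000
  = 1.5462 bits
Marginal P(U) (row sums):
  P(U=0) = 7/16 + 5/16 = 3/4
  P(U=1) = 1/4 + 0 = 1/4
H(U) = -[(3/4)·log₂(3/4) + (1/4)·log₂(1/4)]
  = 0.3113 + 0.5000
  = 0.8113 bits

H(V|U) = 1.5462 - 0.8113 = 0.7349 bits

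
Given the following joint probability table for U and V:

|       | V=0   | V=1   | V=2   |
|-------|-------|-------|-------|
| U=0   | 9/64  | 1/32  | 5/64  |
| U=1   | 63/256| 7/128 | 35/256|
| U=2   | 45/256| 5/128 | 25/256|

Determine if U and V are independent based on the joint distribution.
Marginal P(U) (row sums):
  P(U=0) = 9/64 + 1/32 + 5/64 = 1/4
  P(U=1) = 63/256 + 7/128 + 35/256 = 7/16
  P(U=2) = 45/256 + 5/128 + 25/256 = 5/16
Marginal P(V) (column sums):
  P(V=0) = 9/64 + 63/256 + 45/256 = 9/16
  P(V=1) = 1/32 + 7/128 + 5/128 = 1/8
  P(V=2) = 5/64 + 35/256 + 25/256 = 5/16

U and V are independent iff P(U=i,V=j) = P(U=i)·P(V=j) for every cell.
  P(U=0)·P(V=0) = 1/4 × 9/16 = 9/64 = P(U=0,V=0) ✓
  P(U=0)·P(V=1) = 1/4 × 1/8 = 1/32 = P(U=0,V=1) ✓
  P(U=0)·P(V=2) = 1/4 × 5/16 = 5/64 = P(U=0,V=2) ✓
  P(U=1)·P(V=0) = 7/16 × 9/16 = 63/256 = P(U=1,V=0) ✓
  P(U=1)·P(V=1) = 7/16 × 1/8 = 7/128 = P(U=1,V=1) ✓
  P(U=1)·P(V=2) = 7/16 × 5/16 = 35/256 = P(U=1,V=2) ✓
  P(U=2)·P(V=0) = 5/16 × 9/16 = 45/256 = P(U=2,V=0) ✓
  P(U=2)·P(V=1) = 5/16 × 1/8 = 5/128 = P(U=2,V=1) ✓
  P(U=2)·P(V=2) = 5/16 × 5/16 = 25/256 = P(U=2,V=2) ✓

Yes, U and V are independent: every cell factors, so I(U;V) = 0 bits.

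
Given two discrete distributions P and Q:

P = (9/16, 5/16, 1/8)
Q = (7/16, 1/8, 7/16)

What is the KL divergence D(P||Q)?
D(P||Q) = Σ P(i) log₂(P(i)/Q(i))
  i=0: (9/16) × log₂((9/16)/(7/16)) = (9/16) × log₂(9/7) = 0.2039
  i=1: (5/16) × log₂((5/16)/(1/8)) = (5/16) × log₂(5/2) = 0.4131
  i=2: (1/8) × log₂((1/8)/(7/16)) = (1/8) × log₂(2/7) = -0.2259
D(P||Q) = 0.2039 + 0.4131 - 0.2259
  = 0.3911 bits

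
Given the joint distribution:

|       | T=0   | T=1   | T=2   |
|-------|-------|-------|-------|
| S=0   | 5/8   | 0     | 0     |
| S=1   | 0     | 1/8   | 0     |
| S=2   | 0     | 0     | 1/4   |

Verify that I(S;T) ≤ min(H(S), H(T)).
Marginal P(S) (row sums):
  P(S=0) = 5/8 + 0 + 0 = 5/8
  P(S=1) = 0 + 1/8 + 0 = 1/8
  P(S=2) = 0 + 0 + 1/4 = 1/4
Marginal P(T) (column sums):
  P(T=0) = 5/8 + 0 + 0 = 5/8
  P(T=1) = 0 + 1/8 + 0 = 1/8
  P(T=2) = 0 + 0 + 1/4 = 1/4

H(S) = -[(5/8)·log₂(5/8) + (1/8)·log₂(1/8) + (1/4)·log₂(1/4)]
  = 0.4238 + 0.3750 + 0.5000
  = 1.2988 bits
H(T) = -[(5/8)·log₂(5/8) + (1/8)·log₂(1/8) + (1/4)·log₂(1/4)]
  = 0.4238 + 0.3750 + 0.5000
  = 1.2988 bits
H(S,T) = -[(5/8)·log₂(5/8) + (1/8)·log₂(1/8) + (1/4)·log₂(1/4)]
  = 0.4238 + 0.3750 + 0.5000
  = 1.2988 bits

I(S;T) = H(S) + H(T) - H(S,T)
  = 1.2988 + 1.2988 - 1.2988
  = 1.2988 bits

min(H(S), H(T)) = min(1.2988, 1.2988) = 1.2988 bits
Since 1.2988 ≤ 1.2988, the bound is satisfied ✓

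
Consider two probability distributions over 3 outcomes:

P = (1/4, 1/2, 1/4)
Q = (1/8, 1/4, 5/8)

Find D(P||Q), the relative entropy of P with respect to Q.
D(P||Q) = Σ P(i) log₂(P(i)/Q(i))
  i=0: (1/4) × log₂((1/4)/(1/8)) = (1/4) × log₂(2) = 0.2500
  i=1: (1/2) × log₂((1/2)/(1/4)) = (1/2) × log₂(2) = 0.5000
  i=2: (1/4) × log₂((1/4)/(5/8)) = (1/4) × log₂(2/5) = -0.3305
D(P||Q) = 0.2500 + 0.5000 - 0.3305
  = 0.4195 bits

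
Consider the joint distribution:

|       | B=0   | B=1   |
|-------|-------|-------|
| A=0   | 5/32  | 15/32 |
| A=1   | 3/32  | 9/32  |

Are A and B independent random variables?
Marginal P(A) (row sums):
  P(A=0) = 5/32 + 15/32 = 5/8
  P(A=1) = 3/32 + 9/32 = 3/8
Marginal P(B) (column sums):
  P(B=0) = 5/32 + 3/32 = 1/4
  P(B=1) = 15/32 + 9/32 = 3/4

A and B are independent iff P(A=i,B=j) = P(A=i)·P(B=j) for every cell.
  P(A=0)·P(B=0) = 5/8 × 1/4 = 5/32 = P(A=0,B=0) ✓
  P(A=0)·P(B=1) = 5/8 × 3/4 = 15/32 = P(A=0,B=1) ✓
  P(A=1)·P(B=0) = 3/8 × 1/4 = 3/32 = P(A=1,B=0) ✓
  P(A=1)·P(B=1) = 3/8 × 3/4 = 9/32 = P(A=1,B=1) ✓

Yes, A and B are independent: every cell factors, so I(A;B) = 0 bits.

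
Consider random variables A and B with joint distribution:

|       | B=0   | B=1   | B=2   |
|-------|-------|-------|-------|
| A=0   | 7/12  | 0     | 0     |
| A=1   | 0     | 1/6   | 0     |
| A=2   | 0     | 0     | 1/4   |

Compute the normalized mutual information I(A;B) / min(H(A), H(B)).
Marginal P(A) (row sums):
  P(A=0) = 7/12 + 0 + 0 = 7/12
  P(A=1) = 0 + 1/6 + 0 = 1/6
  P(A=2) = 0 + 0 + 1/4 = 1/4
Marginal P(B) (column sums):
  P(B=0) = 7/12 + 0 + 0 = 7/12
  P(B=1) = 0 + 1/6 + 0 = 1/6
  P(B=2) = 0 + 0 + 1/4 = 1/4

H(A) = -[(7/12)·log₂(7/12) + (1/6)·log₂(1/6) + (1/4)·log₂(1/4)]
  = 0.4536 + 0.4308 + 0.5000
  = 1.3844 bits
H(B) = -[(7/12)·log₂(7/12) + (1/6)·log₂(1/6) + (1/4)·log₂(1/4)]
  = 0.4536 + 0.4308 + 0.5000
  = 1.3844 bits
H(A,B) = -[(7/12)·log₂(7/12) + (1/6)·log₂(1/6) + (1/4)·log₂(1/4)]
  = 0.4536 + 0.4308 + 0.5000
  = 1.3844 bits

I(A;B) = H(A) + H(B) - H(A,B)
  = 1.3844 + 1.3844 - 1.3844
  = 1.3844 bits

min(H(A), H(B)) = min(1.3844, 1.3844) = 1.3844 bits
Normalized MI = 1.3844 / 1.3844 = 1.0000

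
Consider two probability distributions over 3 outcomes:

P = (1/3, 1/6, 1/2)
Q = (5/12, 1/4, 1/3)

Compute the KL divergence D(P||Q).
D(P||Q) = Σ P(i) log₂(P(i)/Q(i))
  i=0: (1/3) × log₂((1/3)/(5/12)) = (1/3) × log₂(4/5) = -0.1073
  i=1: (1/6) × log₂((1/6)/(1/4)) = (1/6) × log₂(2/3) = -0.0975
  i=2: (1/2) × log₂((1/2)/(1/3)) = (1/2) × log₂(3/2) = 0.2925
D(P||Q) = -0.1073 - 0.0975 + 0.2925
  = 0.0877 bits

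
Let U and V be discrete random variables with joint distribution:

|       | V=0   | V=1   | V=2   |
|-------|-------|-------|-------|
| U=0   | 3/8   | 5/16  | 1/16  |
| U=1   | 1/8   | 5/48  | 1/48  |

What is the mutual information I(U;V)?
Marginal P(U) (row sums):
  P(U=0) = 3/8 + 5/16 + 1/16 = 3/4
  P(U=1) = 1/8 + 5/48 + 1/48 = 1/4
Marginal P(V) (column sums):
  P(V=0) = 3/8 + 1/8 = 1/2
  P(V=1) = 5/16 + 5/48 = 5/12
  P(V=2) = 1/16 + 1/48 = 1/12

H(U) = -[(3/4)·log₂(3/4) + (1/4)·log₂(1/4)]
  = 0.3113 + 0.5000
  = 0.8113 bits
H(V) = -[(1/2)·log₂(1/2) + (5/12)·log₂(5/12) + (1/12)·log₂(1/12)]
  = 0.5000 + 0.5263 + 0.2987
  = 1.3250 bits
H(U,V) = -[(3/8)·log₂(3/8) + (5/16)·log₂(5/16) + (1/16)·log₂(1/16) + (1/8)·log₂(1/8) + (5/48)·log₂(5/48) + (1/48)·log₂(1/48)]
  = 0.5306 + 0.5244 + 0.2500 + 0.3750 + 0.3399 + 0.1164
  = 2.1363 bits

I(U;V) = H(U) + H(V) - H(U,V)
  = 0.8113 + 1.3250 - 2.1363
  = 0.0000 bits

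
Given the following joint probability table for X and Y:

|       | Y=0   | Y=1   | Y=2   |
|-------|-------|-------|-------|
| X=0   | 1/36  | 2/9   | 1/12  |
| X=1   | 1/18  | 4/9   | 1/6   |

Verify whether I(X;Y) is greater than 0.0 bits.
Marginal P(X) (row sums):
  P(X=0) = 1/36 + 2/9 + 1/12 = 1/3
  P(X=1) = 1/18 + 4/9 + 1/6 = 2/3
Marginal P(Y) (column sums):
  P(Y=0) = 1/36 + 1/18 = 1/12
  P(Y=1) = 2/9 + 4/9 = 2/3
  P(Y=2) = 1/12 + 1/6 = 1/4

H(X) = -[(1/3)·log₂(1/3) + (2/3)·log₂(2/3)]
  = 0.5283 + 0.3900
  = 0.9183 bits
H(Y) = -[(1/12)·log₂(1/12) + (2/3)·log₂(2/3) + (1/4)·log₂(1/4)]
  = 0.2987 + 0.3900 + 0.5000
  = 1.1887 bits
H(X,Y) = -[(1/36)·log₂(1/36) + (2/9)·log₂(2/9) + (1/12)·log₂(1/12) + (1/18)·log₂(1/18) + (4/9)·log₂(4/9) + (1/6)·log₂(1/6)]
  = 0.1436 + 0.4822 + 0.2987 + 0.2317 + 0.5200 + 0.4308
  = 2.1070 bits

I(X;Y) = H(X) + H(Y) - H(X,Y)
  = 0.9183 + 1.1887 - 2.1070
  = 0.0000 bits

No. I(X;Y) = 0.0000 bits, which is ≤ 0.0 bits.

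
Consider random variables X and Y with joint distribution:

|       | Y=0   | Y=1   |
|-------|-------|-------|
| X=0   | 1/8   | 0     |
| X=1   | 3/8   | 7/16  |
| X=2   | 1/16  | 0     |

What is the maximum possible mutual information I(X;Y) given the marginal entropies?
The upper bound on mutual information is I(X;Y) ≤ min(H(X), H(Y)).

Marginal P(X) (row sums):
  P(X=0) = 1/8 + 0 = 1/8
  P(X=1) = 3/8 + 7/16 = 13/16
  P(X=2) = 1/16 + 0 = 1/16
Marginal P(Y) (column sums):
  P(Y=0) = 1/8 + 3/8 + 1/16 = 9/16
  P(Y=1) = 0 + 7/16 + 0 = 7/16

H(X) = -[(1/8)·log₂(1/8) + (13/16)·log₂(13/16) + (1/16)·log₂(1/16)]
  = 0.3750 + 0.2434 + 0.2500
  = 0.8684 bits
H(Y) = -[(9/16)·log₂(9/16) + (7/16)·log₂(7/16)]
  = 0.4669 + 0.5218
  = 0.9887 bits

Maximum possible I(X;Y) = min(0.8684, 0.9887) = 0.8684 bits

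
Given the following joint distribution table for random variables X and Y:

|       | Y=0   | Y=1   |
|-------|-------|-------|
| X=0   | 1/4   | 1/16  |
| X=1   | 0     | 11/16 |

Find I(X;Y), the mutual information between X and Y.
Marginal P(X) (row sums):
  P(X=0) = 1/4 + 1/16 = 5/16
  P(X=1) = 0 + 11/16 = 11/16
Marginal P(Y) (column sums):
  P(Y=0) = 1/4 + 0 = 1/4
  P(Y=1) = 1/16 + 11/16 = 3/4

H(X) = -[(5/16)·log₂(5/16) + (11/16)·log₂(11/16)]
  = 0.5244 + 0.3716
  = 0.8960 bits
H(Y) = -[(1/4)·log₂(1/4) + (3/4)·log₂(3/4)]
  = 0.5000 + 0.3113
  = 0.8113 bits
H(X,Y) = -[(1/4)·log₂(1/4) + (1/16)·log₂(1/16) + (11/16)·log₂(11/16)]
  = 0.5000 + 0.2500 + 0.3716
  = 1.1216 bits

I(X;Y) = H(X) + H(Y) - H(X,Y)
  = 0.8960 + 0.8113 - 1.1216
  = 0.5857 bits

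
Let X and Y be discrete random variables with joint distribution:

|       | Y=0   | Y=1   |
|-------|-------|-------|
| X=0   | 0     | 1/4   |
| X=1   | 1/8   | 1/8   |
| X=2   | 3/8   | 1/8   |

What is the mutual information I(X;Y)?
Marginal P(X) (row sums):
  P(X=0) = 0 + 1/4 = 1/4
  P(X=1) = 1/8 + 1/8 = 1/4
  P(X=2) = 3/8 + 1/8 = 1/2
Marginal P(Y) (column sums):
  P(Y=0) = 0 + 1/8 + 3/8 = 1/2
  P(Y=1) = 1/4 + 1/8 + 1/8 = 1/2

H(X) = -[(1/4)·log₂(1/4) + (1/4)·log₂(1/4) + (1/2)·log₂(1/2)]
  = 0.5000 + 0.5000 + 0.5000
  = 1.5000 bits
H(Y) = -[(1/2)·log₂(1/2) + (1/2)·log₂(1/2)]
  = 0.5000 + 0.5000
  = 1.0000 bits
H(X,Y) = -[(1/4)·log₂(1/4) + (1/8)·log₂(1/8) + (1/8)·log₂(1/8) + (3/8)·log₂(3/8) + (1/8)·log₂(1/8)]
  = 0.5000 + 0.3750 + 0.3750 + 0.5306 + 0.3750
  = 2.1556 bits

I(X;Y) = H(X) + H(Y) - H(X,Y)
  = 1.5000 + 1.0000 - 2.1556
  = 0.3444 bits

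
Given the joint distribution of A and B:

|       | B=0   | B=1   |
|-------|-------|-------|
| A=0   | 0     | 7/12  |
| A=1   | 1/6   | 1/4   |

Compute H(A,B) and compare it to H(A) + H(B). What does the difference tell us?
Marginal P(A) (row sums):
  P(A=0) = 0 + 7/12 = 7/12
  P(A=1) = 1/6 + 1/4 = 5/12
Marginal P(B) (column sums):
  P(B=0) = 0 + 1/6 = 1/6
  P(B=1) = 7/12 + 1/4 = 5/6

H(A,B) = -[(7/12)·log₂(7/12) + (1/6)·log₂(1/6) + (1/4)·log₂(1/4)]
  = 0.4536 + 0.4308 + 0.5000
  = 1.3844 bits
H(A) = -[(7/12)·log₂(7/12) + (5/12)·log₂(5/12)]
  = 0.4536 + 0.5263
  = 0.9799 bits
H(B) = -[(1/6)·log₂(1/6) + (5/6)·log₂(5/6)]
  = 0.4308 + 0.2192
  = 0.6500 bits

H(A) + H(B) = 0.9799 + 0.6500 = 1.6299 bits
Difference: H(A) + H(B) - H(A,B) = 1.6299 - 1.3844 = 0.2455 bits = I(A;B)

The difference is the mutual information; it is positive here, so A and B are dependent (knowing one reduces uncertainty about the other by 0.2455 bits).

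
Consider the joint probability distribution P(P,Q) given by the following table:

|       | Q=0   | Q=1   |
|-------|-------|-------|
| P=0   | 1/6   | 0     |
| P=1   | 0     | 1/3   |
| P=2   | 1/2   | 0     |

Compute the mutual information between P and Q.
Marginal P(P) (row sums):
  P(P=0) = 1/6 + 0 = 1/6
  P(P=1) = 0 + 1/3 = 1/3
  P(P=2) = 1/2 + 0 = 1/2
Marginal P(Q) (column sums):
  P(Q=0) = 1/6 + 0 + 1/2 = 2/3
  P(Q=1) = 0 + 1/3 + 0 = 1/3

H(P) = -[(1/6)·log₂(1/6) + (1/3)·log₂(1/3) + (1/2)·log₂(1/2)]
  = 0.4308 + 0.5283 + 0.5000
  = 1.4591 bits
H(Q) = -[(2/3)·log₂(2/3) + (1/3)·log₂(1/3)]
  = 0.3900 + 0.5283
  = 0.9183 bits
H(P,Q) = -[(1/6)·log₂(1/6) + (1/3)·log₂(1/3) + (1/2)·log₂(1/2)]
  = 0.4308 + 0.5283 + 0.5000
  = 1.4591 bits

I(P;Q) = H(P) + H(Q) - H(P,Q)
  = 1.4591 + 0.9183 - 1.4591
  = 0.9183 bits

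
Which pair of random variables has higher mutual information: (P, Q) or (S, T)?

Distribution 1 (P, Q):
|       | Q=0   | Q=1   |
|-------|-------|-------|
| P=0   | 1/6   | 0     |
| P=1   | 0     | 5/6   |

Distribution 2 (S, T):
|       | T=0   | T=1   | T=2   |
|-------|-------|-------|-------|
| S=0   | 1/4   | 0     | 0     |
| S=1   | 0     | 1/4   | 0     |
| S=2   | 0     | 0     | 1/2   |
Distribution 1 (P, Q):
Marginal P(P) (row sums):
  P(P=0) = 1/6 + 0 = 1/6
  P(P=1) = 0 + 5/6 = 5/6
Marginal P(Q) (column sums):
  P(Q=0) = 1/6 + 0 = 1/6
  P(Q=1) = 0 + 5/6 = 5/6

H(P) = -[(1/6)·log₂(1/6) + (5/6)·log₂(5/6)]
  = 0.4308 + 0.2192
  = 0.6500 bits
H(Q) = -[(1/6)·log₂(1/6) + (5/6)·log₂(5/6)]
  = 0.4308 + 0.2192
  = 0.6500 bits
H(P,Q) = -[(1/6)·log₂(1/6) + (5/6)·log₂(5/6)]
  = 0.4308 + 0.2192
  = 0.6500 bits

I(P;Q) = H(P) + H(Q) - H(P,Q)
  = 0.6500 + 0.6500 - 0.6500
  = 0.6500 bits

Distribution 2 (S, T):
Marginal P(S) (row sums):
  P(S=0) = 1/4 + 0 + 0 = 1/4
  P(S=1) = 0 + 1/4 + 0 = 1/4
  P(S=2) = 0 + 0 + 1/2 = 1/2
Marginal P(T) (column sums):
  P(T=0) = 1/4 + 0 + 0 = 1/4
  P(T=1) = 0 + 1/4 + 0 = 1/4
  P(T=2) = 0 + 0 + 1/2 = 1/2

H(S) = -[(1/4)·log₂(1/4) + (1/4)·log₂(1/4) + (1/2)·log₂(1/2)]
  = 0.5000 + 0.5000 + 0.5000
  = 1.5000 bits
H(T) = -[(1/4)·log₂(1/4) + (1/4)·log₂(1/4) + (1/2)·log₂(1/2)]
  = 0.5000 + 0.5000 + 0.5000
  = 1.5000 bits
H(S,T) = -[(1/4)·log₂(1/4) + (1/4)·log₂(1/4) + (1/2)·log₂(1/2)]
  = 0.5000 + 0.5000 + 0.5000
  = 1.5000 bits

I(S;T) = H(S) + H(T) - H(S,T)
  = 1.5000 + 1.5000 - 1.5000
  = 1.5000 bits

I(S;T) = 1.5000 bits > I(P;Q) = 0.6500 bits, so (S, T) has the higher mutual information (stronger dependence).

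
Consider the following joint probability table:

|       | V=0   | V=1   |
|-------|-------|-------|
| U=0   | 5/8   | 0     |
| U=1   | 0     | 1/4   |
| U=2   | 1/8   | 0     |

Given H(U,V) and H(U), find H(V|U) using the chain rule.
From the chain rule: H(U,V) = H(U) + H(V|U)
Therefore: H(V|U) = H(U,V) - H(U)

H(U,V) = -[(5/8)·log₂(5/8) + (1/4)·log₂(1/4) + (1/8)·log₂(1/8)]
  = 0.4238 + 0.5000 + 0.3750
  = 1.2988 bits
Marginal P(U) (row sums):
  P(U=0) = 5/8 + 0 = 5/8
  P(U=1) = 0 + 1/4 = 1/4
  P(U=2) = 1/8 + 0 = 1/8
H(U) = -[(5/8)·log₂(5/8) + (1/4)·log₂(1/4) + (1/8)·log₂(1/8)]
  = 0.4238 + 0.5000 + 0.3750
  = 1.2988 bits

H(V|U) = 1.2988 - 1.2988 = 0.0000 bits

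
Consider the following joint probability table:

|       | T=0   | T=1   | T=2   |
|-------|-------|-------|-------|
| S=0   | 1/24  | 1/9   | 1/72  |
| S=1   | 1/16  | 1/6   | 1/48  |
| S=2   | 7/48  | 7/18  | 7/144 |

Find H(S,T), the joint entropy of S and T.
H(S,T) = -Σ P(S,T) log₂ P(S,T), summed over the non-zero cells:
H(S,T) = -[(1/24)·log₂(1/24) + (1/9)·log₂(1/9) + (1/72)·log₂(1/72) + (1/16)·log₂(1/16) + (1/6)·log₂(1/6) + (1/48)·log₂(1/48) + (7/48)·log₂(7/48) + (7/18)·log₂(7/18) + (7/144)·log₂(7/144)]
  = 0.1910 + 0.3522 + 0.0857 + 0.2500 + 0.4308 + 0.1164 + 0.4051 + 0.5299 + 0.2121
  = 2.5732 bits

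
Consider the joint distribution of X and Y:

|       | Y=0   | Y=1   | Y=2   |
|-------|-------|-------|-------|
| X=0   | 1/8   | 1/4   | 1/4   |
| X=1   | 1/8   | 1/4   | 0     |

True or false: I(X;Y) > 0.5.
Marginal P(X) (row sums):
  P(X=0) = 1/8 + 1/4 + 1/4 = 5/8
  P(X=1) = 1/8 + 1/4 + 0 = 3/8
Marginal P(Y) (column sums):
  P(Y=0) = 1/8 + 1/8 = 1/4
  P(Y=1) = 1/4 + 1/4 = 1/2
  P(Y=2) = 1/4 + 0 = 1/4

H(X) = -[(5/8)·log₂(5/8) + (3/8)·log₂(3/8)]
  = 0.4238 + 0.5306
  = 0.9544 bits
H(Y) = -[(1/4)·log₂(1/4) + (1/2)·log₂(1/2) + (1/4)·log₂(1/4)]
  = 0.5000 + 0.5000 + 0.5000
  = 1.5000 bits
H(X,Y) = -[(1/8)·log₂(1/8) + (1/4)·log₂(1/4) + (1/4)·log₂(1/4) + (1/8)·log₂(1/8) + (1/4)·log₂(1/4)]
  = 0.3750 + 0.5000 + 0.5000 + 0.3750 + 0.5000
  = 2.2500 bits

I(X;Y) = H(X) + H(Y) - H(X,Y)
  = 0.9544 + 1.5000 - 2.2500
  = 0.2044 bits

False. I(X;Y) = 0.2044 bits, which is ≤ 0.5 bits.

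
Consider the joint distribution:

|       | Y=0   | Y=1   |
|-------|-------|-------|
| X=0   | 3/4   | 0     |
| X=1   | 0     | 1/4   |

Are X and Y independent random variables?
Marginal P(X) (row sums):
  P(X=0) = 3/4 + 0 = 3/4
  P(X=1) = 0 + 1/4 = 1/4
Marginal P(Y) (column sums):
  P(Y=0) = 3/4 + 0 = 3/4
  P(Y=1) = 0 + 1/4 = 1/4

X and Y are independent iff P(X=i,Y=j) = P(X=i)·P(Y=j) for every cell.
  P(X=0)·P(Y=0) = 3/4 × 3/4 = 9/16, but P(X=0,Y=0) = 3/4 ✗

No, X and Y are not independent. Quantitatively, I(X;Y) > 0:

H(X) = -[(3/4)·log₂(3/4) + (1/4)·log₂(1/4)]
  = 0.3113 + 0.5000
  = 0.8113 bits
H(Y) = -[(3/4)·log₂(3/4) + (1/4)·log₂(1/4)]
  = 0.3113 + 0.5000
  = 0.8113 bits
H(X,Y) = -[(3/4)·log₂(3/4) + (1/4)·log₂(1/4)]
  = 0.3113 + 0.5000
  = 0.8113 bits
I(X;Y) = H(X) + H(Y) - H(X,Y) = 0.8113 + 0.8113 - 0.8113 = 0.8113 bits > 0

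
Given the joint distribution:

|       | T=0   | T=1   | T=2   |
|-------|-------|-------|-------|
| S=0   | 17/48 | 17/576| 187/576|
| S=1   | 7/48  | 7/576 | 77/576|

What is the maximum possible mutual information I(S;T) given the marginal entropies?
The upper bound on mutual information is I(S;T) ≤ min(H(S), H(T)).

Marginal P(S) (row sums):
  P(S=0) = 17/48 + 17/576 + 187/576 = 17/24
  P(S=1) = 7/48 + 7/576 + 77/576 = 7/24
Marginal P(T) (column sums):
  P(T=0) = 17/48 + 7/48 = 1/2
  P(T=1) = 17/576 + 7/576 = 1/24
  P(T=2) = 187/576 + 77/576 = 11/24

H(S) = -[(17/24)·log₂(17/24) + (7/24)·log₂(7/24)]
  = 0.3524 + 0.5185
  = 0.8709 bits
H(T) = -[(1/2)·log₂(1/2) + (1/24)·log₂(1/24) + (11/24)·log₂(11/24)]
  = 0.5000 + 0.1910 + 0.5159
  = 1.2069 bits

Maximum possible I(S;T) = min(0.8709, 1.2069) = 0.8709 bits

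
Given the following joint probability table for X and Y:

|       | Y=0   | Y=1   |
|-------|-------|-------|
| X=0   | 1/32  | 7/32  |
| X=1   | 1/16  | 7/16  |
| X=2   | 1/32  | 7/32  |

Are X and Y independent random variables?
Marginal P(X) (row sums):
  P(X=0) = 1/32 + 7/32 = 1/4
  P(X=1) = 1/16 + 7/16 = 1/2
  P(X=2) = 1/32 + 7/32 = 1/4
Marginal P(Y) (column sums):
  P(Y=0) = 1/32 + 1/16 + 1/32 = 1/8
  P(Y=1) = 7/32 + 7/16 + 7/32 = 7/8

X and Y are independent iff P(X=i,Y=j) = P(X=i)·P(Y=j) for every cell.
  P(X=0)·P(Y=0) = 1/4 × 1/8 = 1/32 = P(X=0,Y=0) ✓
  P(X=0)·P(Y=1) = 1/4 × 7/8 = 7/32 = P(X=0,Y=1) ✓
  P(X=1)·P(Y=0) = 1/2 × 1/8 = 1/16 = P(X=1,Y=0) ✓
  P(X=1)·P(Y=1) = 1/2 × 7/8 = 7/16 = P(X=1,Y=1) ✓
  P(X=2)·P(Y=0) = 1/4 × 1/8 = 1/32 = P(X=2,Y=0) ✓
  P(X=2)·P(Y=1) = 1/4 × 7/8 = 7/32 = P(X=2,Y=1) ✓

Yes, X and Y are independent: every cell factors, so I(X;Y) = 0 bits.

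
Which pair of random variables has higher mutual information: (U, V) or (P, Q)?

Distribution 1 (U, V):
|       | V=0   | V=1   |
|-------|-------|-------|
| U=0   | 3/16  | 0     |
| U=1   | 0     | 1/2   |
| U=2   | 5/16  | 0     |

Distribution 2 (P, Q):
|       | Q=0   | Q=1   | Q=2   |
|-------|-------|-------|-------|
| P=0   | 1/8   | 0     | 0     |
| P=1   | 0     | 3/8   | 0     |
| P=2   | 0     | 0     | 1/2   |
Distribution 1 (U, V):
Marginal P(U) (row sums):
  P(U=0) = 3/16 + 0 = 3/16
  P(U=1) = 0 + 1/2 = 1/2
  P(U=2) = 5/16 + 0 = 5/16
Marginal P(V) (column sums):
  P(V=0) = 3/16 + 0 + 5/16 = 1/2
  P(V=1) = 0 + 1/2 + 0 = 1/2

H(U) = -[(3/16)·log₂(3/16) + (1/2)·log₂(1/2) + (5/16)·log₂(5/16)]
  = 0.4528 + 0.5000 + 0.5244
  = 1.4772 bits
H(V) = -[(1/2)·log₂(1/2) + (1/2)·log₂(1/2)]
  = 0.5000 + 0.5000
  = 1.0000 bits
H(U,V) = -[(3/16)·log₂(3/16) + (1/2)·log₂(1/2) + (5/16)·log₂(5/16)]
  = 0.4528 + 0.5000 + 0.5244
  = 1.4772 bits

I(U;V) = H(U) + H(V) - H(U,V)
  = 1.4772 + 1.0000 - 1.4772
  = 1.0000 bits

Distribution 2 (P, Q):
Marginal P(P) (row sums):
  P(P=0) = 1/8 + 0 + 0 = 1/8
  P(P=1) = 0 + 3/8 + 0 = 3/8
  P(P=2) = 0 + 0 + 1/2 = 1/2
Marginal P(Q) (column sums):
  P(Q=0) = 1/8 + 0 + 0 = 1/8
  P(Q=1) = 0 + 3/8 + 0 = 3/8
  P(Q=2) = 0 + 0 + 1/2 = 1/2

H(P) = -[(1/8)·log₂(1/8) + (3/8)·log₂(3/8) + (1/2)·log₂(1/2)]
  = 0.3750 + 0.5306 + 0.5000
  = 1.4056 bits
H(Q) = -[(1/8)·log₂(1/8) + (3/8)·log₂(3/8) + (1/2)·log₂(1/2)]
  = 0.3750 + 0.5306 + 0.5000
  = 1.4056 bits
H(P,Q) = -[(1/8)·log₂(1/8) + (3/8)·log₂(3/8) + (1/2)·log₂(1/2)]
  = 0.3750 + 0.5306 + 0.5000
  = 1.4056 bits

I(P;Q) = H(P) + H(Q) - H(P,Q)
  = 1.4056 + 1.4056 - 1.4056
  = 1.4056 bits

I(P;Q) = 1.4056 bits > I(U;V) = 1.0000 bits, so (P, Q) has the higher mutual information (stronger dependence).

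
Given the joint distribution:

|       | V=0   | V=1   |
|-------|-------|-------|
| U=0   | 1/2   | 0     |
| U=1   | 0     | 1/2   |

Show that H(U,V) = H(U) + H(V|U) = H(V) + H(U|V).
Marginal P(U) (row sums):
  P(U=0) = 1/2 + 0 = 1/2
  P(U=1) = 0 + 1/2 = 1/2
Marginal P(V) (column sums):
  P(V=0) = 1/2 + 0 = 1/2
  P(V=1) = 0 + 1/2 = 1/2

Decomposition 1: H(U) + H(V|U)
H(U) = -[(1/2)·log₂(1/2) + (1/2)·log₂(1/2)]
  = 0.5000 + 0.5000
  = 1.0000 bits
H(V|U) = -Σ P(U,V)·log₂ P(V|U), where P(V|U) = P(U,V) / P(U)
  (cells with P(U,V) = 0 contribute 0)
  (U=0,V=0): P(V|U) = (1/2)/(1/2) = 1;  -(1/2)·log₂(1) = 0.0000
  (U=1,V=1): P(V|U) = (1/2)/(1/2) = 1;  -(1/2)·log₂(1) = 0.0000
H(V|U) = 0.0000 + 0.0000
  = 0.0000 bits
H(U) + H(V|U) = 1.0000 + 0.0000 = 1.0000 bits

Decomposition 2: H(V) + H(U|V)
H(V) = -[(1/2)·log₂(1/2) + (1/2)·log₂(1/2)]
  = 0.5000 + 0.5000
  = 1.0000 bits
H(U|V) = -Σ P(U,V)·log₂ P(U|V), where P(U|V) = P(U,V) / P(V)
  (cells with P(U,V) = 0 contribute 0)
  (U=0,V=0): P(U|V) = (1/2)/(1/2) = 1;  -(1/2)·log₂(1) = 0.0000
  (U=1,V=1): P(U|V) = (1/2)/(1/2) = 1;  -(1/2)·log₂(1) = 0.0000
H(U|V) = 0.0000 + 0.0000
  = 0.0000 bits
H(V) + H(U|V) = 1.0000 + 0.0000 = 1.0000 bits

Direct computation of the joint entropy:
H(U,V) = -[(1/2)·log₂(1/2) + (1/2)·log₂(1/2)]
  = 0.5000 + 0.5000
  = 1.0000 bits

All three agree: H(U,V) = 1.0000 bits ✓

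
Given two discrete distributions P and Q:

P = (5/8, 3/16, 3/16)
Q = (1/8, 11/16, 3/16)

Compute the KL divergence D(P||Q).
D(P||Q) = Σ P(i) log₂(P(i)/Q(i))
  i=0: (5/8) × log₂((5/8)/(1/8)) = (5/8) × log₂(5) = 1.4512
  i=1: (3/16) × log₂((3/16)/(11/16)) = (3/16) × log₂(3/11) = -0.3515
  i=2: (3/16) × log₂((3/16)/(3/16)) = (3/16) × log₂(1) = 0.0000
D(P||Q) = 1.4512 - 0.3515 + 0.0000
  = 1.0997 bits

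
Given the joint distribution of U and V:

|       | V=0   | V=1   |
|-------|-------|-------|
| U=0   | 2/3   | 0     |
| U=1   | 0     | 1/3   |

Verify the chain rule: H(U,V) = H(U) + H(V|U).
Left side:
H(U,V) = -[(2/3)·log₂(2/3) + (1/3)·log₂(1/3)]
  = 0.3900 + 0.5283
  = 0.9183 bits

Right side:
Marginal P(U) (row sums):
  P(U=0) = 2/3 + 0 = 2/3
  P(U=1) = 0 + 1/3 = 1/3
H(U) = -[(2/3)·log₂(2/3) + (1/3)·log₂(1/3)]
  = 0.3900 + 0.5283
  = 0.9183 bits
H(V|U) = -Σ P(U,V)·log₂ P(V|U), where P(V|U) = P(U,V) / P(U)
  (cells with P(U,V) = 0 contribute 0)
  (U=0,V=0): P(V|U) = (2/3)/(2/3) = 1;  -(2/3)·log₂(1) = 0.0000
  (U=1,V=1): P(V|U) = (1/3)/(1/3) = 1;  -(1/3)·log₂(1) = 0.0000
H(V|U) = 0.0000 + 0.0000
  = 0.0000 bits
H(U) + H(V|U) = 0.9183 + 0.0000 = 0.9183 bits

Both sides equal 0.9183 bits, so the chain rule holds ✓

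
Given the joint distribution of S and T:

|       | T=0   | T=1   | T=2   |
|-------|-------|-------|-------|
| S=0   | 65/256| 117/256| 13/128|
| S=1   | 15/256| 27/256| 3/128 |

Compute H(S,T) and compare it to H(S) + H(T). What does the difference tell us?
Marginal P(S) (row sums):
  P(S=0) = 65/256 + 117/256 + 13/128 = 13/16
  P(S=1) = 15/256 + 27/256 + 3/128 = 3/16
Marginal P(T) (column sums):
  P(T=0) = 65/256 + 15/256 = 5/16
  P(T=1) = 117/256 + 27/256 = 9/16
  P(T=2) = 13/128 + 3/128 = 1/8

H(S,T) = -[(65/256)·log₂(65/256) + (117/256)·log₂(117/256) + (13/128)·log₂(13/128) + (15/256)·log₂(15/256) + (27/256)·log₂(27/256) + (3/128)·log₂(3/128)]
  = 0.5021 + 0.5163 + 0.3351 + 0.2398 + 0.3423 + 0.1269
  = 2.0625 bits
H(S) = -[(13/16)·log₂(13/16) + (3/16)·log₂(3/16)]
  = 0.2434 + 0.4528
  = 0.6962 bits
H(T) = -[(5/16)·log₂(5/16) + (9/16)·log₂(9/16) + (1/8)·log₂(1/8)]
  = 0.5244 + 0.4669 + 0.3750
  = 1.3663 bits

H(S) + H(T) = 0.6962 + 1.3663 = 2.0625 bits
Difference: H(S) + H(T) - H(S,T) = 2.0625 - 2.0625 = 0.0000 bits = I(S;T)

The difference is the mutual information; it is 0 here, so S and T are independent (the joint entropy equals the sum of the marginal entropies).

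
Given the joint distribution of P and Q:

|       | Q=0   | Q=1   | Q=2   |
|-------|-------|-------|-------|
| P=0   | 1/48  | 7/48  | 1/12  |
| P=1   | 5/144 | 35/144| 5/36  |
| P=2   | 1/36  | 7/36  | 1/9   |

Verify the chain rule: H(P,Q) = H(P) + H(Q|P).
Left side:
H(P,Q) = -[(1/48)·log₂(1/48) + (7/48)·log₂(7/48) + (1/12)·log₂(1/12) + (5/144)·log₂(5/144) + (35/144)·log₂(35/144) + (5/36)·log₂(5/36) + (1/36)·log₂(1/36) + (7/36)·log₂(7/36) + (1/9)·log₂(1/9)]
  = 0.1164 + 0.4051 + 0.2987 + 0.1683 + 0.4960 + 0.3956 + 0.1436 + 0.4594 + 0.3522
  = 2.8353 bits

Right side:
Marginal P(P) (row sums):
  P(P=0) = 1/48 + 7/48 + 1/12 = 1/4
  P(P=1) = 5/144 + 35/144 + 5/36 = 5/12
  P(P=2) = 1/36 + 7/36 + 1/9 = 1/3
H(P) = -[(1/4)·log₂(1/4) + (5/12)·log₂(5/12) + (1/3)·log₂(1/3)]
  = 0.5000 + 0.5263 + 0.5283
  = 1.5546 bits
H(Q|P) = -Σ P(P,Q)·log₂ P(Q|P), where P(Q|P) = P(P,Q) / P(P)
  (P=0,Q=0): P(Q|P) = (1/48)/(1/4) = 1/12;  -(1/48)·log₂(1/12) = 0.0747
  (P=0,Q=1): P(Q|P) = (7/48)/(1/4) = 7/12;  -(7/48)·log₂(7/12) = 0.1134
  (P=0,Q=2): P(Q|P) = (1/12)/(1/4) = 1/3;  -(1/12)·log₂(1/3) = 0.1321
  (P=1,Q=0): P(Q|P) = (5/144)/(5/12) = 1/12;  -(5/144)·log₂(1/12) = 0.1245
  (P=1,Q=1): P(Q|P) = (35/144)/(5/12) = 7/12;  -(35/144)·log₂(7/12) = 0.1890
  (P=1,Q=2): P(Q|P) = (5/36)/(5/12) = 1/3;  -(5/36)·log₂(1/3) = 0.2201
  (P=2,Q=0): P(Q|P) = (1/36)/(1/3) = 1/12;  -(1/36)·log₂(1/12) = 0.0996
  (P=2,Q=1): P(Q|P) = (7/36)/(1/3) = 7/12;  -(7/36)·log₂(7/12) = 0.1512
  (P=2,Q=2): P(Q|P) = (1/9)/(1/3) = 1/3;  -(1/9)·log₂(1/3) = 0.1761
H(Q|P) = 0.0747 + 0.1134 + 0.1321 + 0.1245 + 0.1890 + 0.2201 + 0.0996 + 0.1512 + 0.1761
  = 1.2807 bits
H(P) + H(Q|P) = 1.5546 + 1.2807 = 2.8353 bits

Both sides equal 2.8353 bits, so the chain rule holds ✓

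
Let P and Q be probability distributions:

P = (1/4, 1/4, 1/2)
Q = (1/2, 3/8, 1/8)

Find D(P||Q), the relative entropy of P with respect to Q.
D(P||Q) = Σ P(i) log₂(P(i)/Q(i))
  i=0: (1/4) × log₂((1/4)/(1/2)) = (1/4) × log₂(1/2) = -0.2500
  i=1: (1/4) × log₂((1/4)/(3/8)) = (1/4) × log₂(2/3) = -0.1462
  i=2: (1/2) × log₂((1/2)/(1/8)) = (1/2) × log₂(4) = 1.0000
D(P||Q) = -0.2500 - 0.1462 + 1.0000
  = 0.6038 bits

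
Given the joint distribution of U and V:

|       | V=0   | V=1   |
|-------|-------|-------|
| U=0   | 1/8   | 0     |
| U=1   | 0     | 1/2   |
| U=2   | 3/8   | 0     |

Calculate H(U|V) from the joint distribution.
Marginal P(V) (column sums):
  P(V=0) = 1/8 + 0 + 3/8 = 1/2
  P(V=1) = 0 + 1/2 + 0 = 1/2

H(U|V) = -Σ P(U,V)·log₂ P(U|V), where P(U|V) = P(U,V) / P(V)
  (cells with P(U,V) = 0 contribute 0)
  (U=0,V=0): P(U|V) = (1/8)/(1/2) = 1/4;  -(1/8)·log₂(1/4) = 0.2500
  (U=1,V=1): P(U|V) = (1/2)/(1/2) = 1;  -(1/2)·log₂(1) = 0.0000
  (U=2,V=0): P(U|V) = (3/8)/(1/2) = 3/4;  -(3/8)·log₂(3/4) = 0.1556
H(U|V) = 0.2500 + 0.0000 + 0.1556
  = 0.4056 bits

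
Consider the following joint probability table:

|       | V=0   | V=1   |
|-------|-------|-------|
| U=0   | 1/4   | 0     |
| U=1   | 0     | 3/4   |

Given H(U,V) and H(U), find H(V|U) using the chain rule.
From the chain rule: H(U,V) = H(U) + H(V|U)
Therefore: H(V|U) = H(U,V) - H(U)

H(U,V) = -[(1/4)·log₂(1/4) + (3/4)·log₂(3/4)]
  = 0.5000 + 0.3113
  = 0.8113 bits
Marginal P(U) (row sums):
  P(U=0) = 1/4 + 0 = 1/4
  P(U=1) = 0 + 3/4 = 3/4
H(U) = -[(1/4)·log₂(1/4) + (3/4)·log₂(3/4)]
  = 0.5000 + 0.3113
  = 0.8113 bits

H(V|U) = 0.8113 - 0.8113 = 0.0000 bits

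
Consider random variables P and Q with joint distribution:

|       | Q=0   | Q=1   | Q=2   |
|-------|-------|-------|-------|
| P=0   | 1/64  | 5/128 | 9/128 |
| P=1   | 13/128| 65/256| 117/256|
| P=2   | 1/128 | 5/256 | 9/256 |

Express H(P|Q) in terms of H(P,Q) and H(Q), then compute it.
H(P|Q) = H(P,Q) - H(Q)

Marginal P(Q) (column sums):
  P(Q=0) = 1/64 + 13/128 + 1/128 = 1/8
  P(Q=1) = 5/128 + 65/256 + 5/256 = 5/16
  P(Q=2) = 9/128 + 117/256 + 9/256 = 9/16

H(P,Q) = -[(1/64)·log₂(1/64) + (5/128)·log₂(5/128) + (9/128)·log₂(9/128) + (13/128)·log₂(13/128) + (65/256)·log₂(65/256) + (117/256)·log₂(117/256) + (1/128)·log₂(1/128) + (5/256)·log₂(5/256) + (9/256)·log₂(9/256)]
  = 0.0938 + 0.1827 + 0.2693 + 0.3351 + 0.5021 + 0.5163 + 0.0547 + 0.1109 + 0.1698
  = 2.2347 bits
H(Q) = -[(1/8)·log₂(1/8) + (5/16)·log₂(5/16) + (9/16)·log₂(9/16)]
  = 0.3750 + 0.5244 + 0.4669
  = 1.3663 bits

H(P|Q) = 2.2347 - 1.3663 = 0.8684 bits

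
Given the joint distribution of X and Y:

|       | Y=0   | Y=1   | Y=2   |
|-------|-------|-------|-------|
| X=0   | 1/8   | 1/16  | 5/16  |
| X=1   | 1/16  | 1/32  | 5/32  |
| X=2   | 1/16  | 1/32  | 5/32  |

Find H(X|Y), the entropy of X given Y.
Marginal P(Y) (column sums):
  P(Y=0) = 1/8 + 1/16 + 1/16 = 1/4
  P(Y=1) = 1/16 + 1/32 + 1/32 = 1/8
  P(Y=2) = 5/16 + 5/32 + 5/32 = 5/8

H(X|Y) = -Σ P(X,Y)·log₂ P(X|Y), where P(X|Y) = P(X,Y) / P(Y)
  (X=0,Y=0): P(X|Y) = (1/8)/(1/4) = 1/2;  -(1/8)·log₂(1/2) = 0.1250
  (X=0,Y=1): P(X|Y) = (1/16)/(1/8) = 1/2;  -(1/16)·log₂(1/2) = 0.0625
  (X=0,Y=2): P(X|Y) = (5/16)/(5/8) = 1/2;  -(5/16)·log₂(1/2) = 0.3125
  (X=1,Y=0): P(X|Y) = (1/16)/(1/4) = 1/4;  -(1/16)·log₂(1/4) = 0.1250
  (X=1,Y=1): P(X|Y) = (1/32)/(1/8) = 1/4;  -(1/32)·log₂(1/4) = 0.0625
  (X=1,Y=2): P(X|Y) = (5/32)/(5/8) = 1/4;  -(5/32)·log₂(1/4) = 0.3125
  (X=2,Y=0): P(X|Y) = (1/16)/(1/4) = 1/4;  -(1/16)·log₂(1/4) = 0.1250
  (X=2,Y=1): P(X|Y) = (1/32)/(1/8) = 1/4;  -(1/32)·log₂(1/4) = 0.0625
  (X=2,Y=2): P(X|Y) = (5/32)/(5/8) = 1/4;  -(5/32)·log₂(1/4) = 0.3125
H(X|Y) = 0.1250 + 0.0625 + 0.3125 + 0.1250 + 0.0625 + 0.3125 + 0.1250 + 0.0625 + 0.3125
  = 1.5000 bits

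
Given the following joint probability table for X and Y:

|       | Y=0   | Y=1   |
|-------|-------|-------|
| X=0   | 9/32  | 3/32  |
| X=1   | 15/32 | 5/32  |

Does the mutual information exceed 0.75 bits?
Marginal P(X) (row sums):
  P(X=0) = 9/32 + 3/32 = 3/8
  P(X=1) = 15/32 + 5/32 = 5/8
Marginal P(Y) (column sums):
  P(Y=0) = 9/32 + 15/32 = 3/4
  P(Y=1) = 3/32 + 5/32 = 1/4

H(X) = -[(3/8)·log₂(3/8) + (5/8)·log₂(5/8)]
  = 0.5306 + 0.4238
  = 0.9544 bits
H(Y) = -[(3/4)·log₂(3/4) + (1/4)·log₂(1/4)]
  = 0.3113 + 0.5000
  = 0.8113 bits
H(X,Y) = -[(9/32)·log₂(9/32) + (3/32)·log₂(3/32) + (15/32)·log₂(15/32) + (5/32)·log₂(5/32)]
  = 0.5147 + 0.3202 + 0.5124 + 0.4184
  = 1.7657 bits

I(X;Y) = H(X) + H(Y) - H(X,Y)
  = 0.9544 + 0.8113 - 1.7657
  = 0.0000 bits

No. I(X;Y) = 0.0000 bits, which is ≤ 0.75 bits.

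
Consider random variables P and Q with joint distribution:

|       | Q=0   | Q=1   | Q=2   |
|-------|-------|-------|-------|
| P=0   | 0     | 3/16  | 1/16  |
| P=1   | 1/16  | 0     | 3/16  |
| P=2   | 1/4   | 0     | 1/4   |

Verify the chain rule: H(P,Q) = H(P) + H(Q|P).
Left side:
H(P,Q) = -[(3/16)·log₂(3/16) + (1/16)·log₂(1/16) + (1/16)·log₂(1/16) + (3/16)·log₂(3/16) + (1/4)·log₂(1/4) + (1/4)·log₂(1/4)]
  = 0.4528 + 0.2500 + 0.2500 + 0.4528 + 0.5000 + 0.5000
  = 2.4056 bits

Right side:
Marginal P(P) (row sums):
  P(P=0) = 0 + 3/16 + 1/16 = 1/4
  P(P=1) = 1/16 + 0 + 3/16 = 1/4
  P(P=2) = 1/4 + 0 + 1/4 = 1/2
H(P) = -[(1/4)·log₂(1/4) + (1/4)·log₂(1/4) + (1/2)·log₂(1/2)]
  = 0.5000 + 0.5000 + 0.5000
  = 1.5000 bits
H(Q|P) = -Σ P(P,Q)·log₂ P(Q|P), where P(Q|P) = P(P,Q) / P(P)
  (cells with P(P,Q) = 0 contribute 0)
  (P=0,Q=1): P(Q|P) = (3/16)/(1/4) = 3/4;  -(3/16)·log₂(3/4) = 0.0778
  (P=0,Q=2): P(Q|P) = (1/16)/(1/4) = 1/4;  -(1/16)·log₂(1/4) = 0.1250
  (P=1,Q=0): P(Q|P) = (1/16)/(1/4) = 1/4;  -(1/16)·log₂(1/4) = 0.1250
  (P=1,Q=2): P(Q|P) = (3/16)/(1/4) = 3/4;  -(3/16)·log₂(3/4) = 0.0778
  (P=2,Q=0): P(Q|P) = (1/4)/(1/2) = 1/2;  -(1/4)·log₂(1/2) = 0.2500
  (P=2,Q=2): P(Q|P) = (1/4)/(1/2) = 1/2;  -(1/4)·log₂(1/2) = 0.2500
H(Q|P) = 0.0778 + 0.1250 + 0.1250 + 0.0778 + 0.2500 + 0.2500
  = 0.9056 bits
H(P) + H(Q|P) = 1.5000 + 0.9056 = 2.4056 bits

Both sides equal 2.4056 bits, so the chain rule holds ✓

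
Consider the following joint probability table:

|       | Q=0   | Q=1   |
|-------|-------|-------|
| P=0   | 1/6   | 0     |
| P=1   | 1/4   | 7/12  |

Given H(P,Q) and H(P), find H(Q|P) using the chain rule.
From the chain rule: H(P,Q) = H(P) + H(Q|P)
Therefore: H(Q|P) = H(P,Q) - H(P)

H(P,Q) = -[(1/6)·log₂(1/6) + (1/4)·log₂(1/4) + (7/12)·log₂(7/12)]
  = 0.4308 + 0.5000 + 0.4536
  = 1.3844 bits
Marginal P(P) (row sums):
  P(P=0) = 1/6 + 0 = 1/6
  P(P=1) = 1/4 + 7/12 = 5/6
H(P) = -[(1/6)·log₂(1/6) + (5/6)·log₂(5/6)]
  = 0.4308 + 0.2192
  = 0.6500 bits

H(Q|P) = 1.3844 - 0.6500 = 0.7344 bits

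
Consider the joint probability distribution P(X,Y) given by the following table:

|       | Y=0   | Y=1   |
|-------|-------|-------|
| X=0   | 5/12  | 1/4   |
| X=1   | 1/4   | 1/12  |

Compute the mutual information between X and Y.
Marginal P(X) (row sums):
  P(X=0) = 5/12 + 1/4 = 2/3
  P(X=1) = 1/4 + 1/12 = 1/3
Marginal P(Y) (column sums):
  P(Y=0) = 5/12 + 1/4 = 2/3
  P(Y=1) = 1/4 + 1/12 = 1/3

H(X) = -[(2/3)·log₂(2/3) + (1/3)·log₂(1/3)]
  = 0.3900 + 0.5283
  = 0.9183 bits
H(Y) = -[(2/3)·log₂(2/3) + (1/3)·log₂(1/3)]
  = 0.3900 + 0.5283
  = 0.9183 bits
H(X,Y) = -[(5/12)·log₂(5/12) + (1/4)·log₂(1/4) + (1/4)·log₂(1/4) + (1/12)·log₂(1/12)]
  = 0.5263 + 0.5000 + 0.5000 + 0.2987
  = 1.8250 bits

I(X;Y) = H(X) + H(Y) - H(X,Y)
  = 0.9183 + 0.9183 - 1.8250
  = 0.0116 bits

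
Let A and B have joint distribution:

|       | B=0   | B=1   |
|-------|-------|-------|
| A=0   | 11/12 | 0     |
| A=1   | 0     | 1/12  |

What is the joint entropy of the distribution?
H(A,B) = -Σ P(A,B) log₂ P(A,B), summed over the non-zero cells:
H(A,B) = -[(11/12)·log₂(11/12) + (1/12)·log₂(1/12)]
  = 0.1151 + 0.2987
  = 0.4138 bits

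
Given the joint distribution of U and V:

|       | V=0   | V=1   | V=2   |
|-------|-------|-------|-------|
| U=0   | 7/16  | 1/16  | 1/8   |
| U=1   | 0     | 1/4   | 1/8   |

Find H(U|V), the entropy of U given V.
Marginal P(V) (column sums):
  P(V=0) = 7/16 + 0 = 7/16
  P(V=1) = 1/16 + 1/4 = 5/16
  P(V=2) = 1/8 + 1/8 = 1/4

H(U|V) = -Σ P(U,V)·log₂ P(U|V), where P(U|V) = P(U,V) / P(V)
  (cells with P(U,V) = 0 contribute 0)
  (U=0,V=0): P(U|V) = (7/16)/(7/16) = 1;  -(7/16)·log₂(1) = 0.0000
  (U=0,V=1): P(U|V) = (1/16)/(5/16) = 1/5;  -(1/16)·log₂(1/5) = 0.1451
  (U=0,V=2): P(U|V) = (1/8)/(1/4) = 1/2;  -(1/8)·log₂(1/2) = 0.1250
  (U=1,V=1): P(U|V) = (1/4)/(5/16) = 4/5;  -(1/4)·log₂(4/5) = 0.0805
  (U=1,V=2): P(U|V) = (1/8)/(1/4) = 1/2;  -(1/8)·log₂(1/2) = 0.1250
H(U|V) = 0.0000 + 0.1451 + 0.1250 + 0.0805 + 0.1250
  = 0.4756 bits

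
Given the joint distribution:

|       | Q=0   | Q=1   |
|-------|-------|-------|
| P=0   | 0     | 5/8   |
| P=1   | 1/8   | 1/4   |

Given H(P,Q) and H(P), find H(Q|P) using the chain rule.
From the chain rule: H(P,Q) = H(P) + H(Q|P)
Therefore: H(Q|P) = H(P,Q) - H(P)

H(P,Q) = -[(5/8)·log₂(5/8) + (1/8)·log₂(1/8) + (1/4)·log₂(1/4)]
  = 0.4238 + 0.3750 + 0.5000
  = 1.2988 bits
Marginal P(P) (row sums):
  P(P=0) = 0 + 5/8 = 5/8
  P(P=1) = 1/8 + 1/4 = 3/8
H(P) = -[(5/8)·log₂(5/8) + (3/8)·log₂(3/8)]
  = 0.4238 + 0.5306
  = 0.9544 bits

H(Q|P) = 1.2988 - 0.9544 = 0.3444 bits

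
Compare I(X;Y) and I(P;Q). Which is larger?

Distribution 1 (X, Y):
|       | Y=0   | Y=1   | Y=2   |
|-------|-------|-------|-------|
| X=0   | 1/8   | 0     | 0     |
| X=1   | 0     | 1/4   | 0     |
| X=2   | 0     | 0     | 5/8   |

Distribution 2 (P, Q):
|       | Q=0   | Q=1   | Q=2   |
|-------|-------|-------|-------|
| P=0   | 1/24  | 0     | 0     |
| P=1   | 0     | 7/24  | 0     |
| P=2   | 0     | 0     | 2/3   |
Distribution 1 (X, Y):
Marginal P(X) (row sums):
  P(X=0) = 1/8 + 0 + 0 = 1/8
  P(X=1) = 0 + 1/4 + 0 = 1/4
  P(X=2) = 0 + 0 + 5/8 = 5/8
Marginal P(Y) (column sums):
  P(Y=0) = 1/8 + 0 + 0 = 1/8
  P(Y=1) = 0 + 1/4 + 0 = 1/4
  P(Y=2) = 0 + 0 + 5/8 = 5/8

H(X) = -[(1/8)·log₂(1/8) + (1/4)·log₂(1/4) + (5/8)·log₂(5/8)]
  = 0.3750 + 0.5000 + 0.4238
  = 1.2988 bits
H(Y) = -[(1/8)·log₂(1/8) + (1/4)·log₂(1/4) + (5/8)·log₂(5/8)]
  = 0.3750 + 0.5000 + 0.4238
  = 1.2988 bits
H(X,Y) = -[(1/8)·log₂(1/8) + (1/4)·log₂(1/4) + (5/8)·log₂(5/8)]
  = 0.3750 + 0.5000 + 0.4238
  = 1.2988 bits

I(X;Y) = H(X) + H(Y) - H(X,Y)
  = 1.2988 + 1.2988 - 1.2988
  = 1.2988 bits

Distribution 2 (P, Q):
Marginal P(P) (row sums):
  P(P=0) = 1/24 + 0 + 0 = 1/24
  P(P=1) = 0 + 7/24 + 0 = 7/24
  P(P=2) = 0 + 0 + 2/3 = 2/3
Marginal P(Q) (column sums):
  P(Q=0) = 1/24 + 0 + 0 = 1/24
  P(Q=1) = 0 + 7/24 + 0 = 7/24
  P(Q=2) = 0 + 0 + 2/3 = 2/3

H(P) = -[(1/24)·log₂(1/24) + (7/24)·log₂(7/24) + (2/3)·log₂(2/3)]
  = 0.1910 + 0.5185 + 0.3900
  = 1.0995 bits
H(Q) = -[(1/24)·log₂(1/24) + (7/24)·log₂(7/24) + (2/3)·log₂(2/3)]
  = 0.1910 + 0.5185 + 0.3900
  = 1.0995 bits
H(P,Q) = -[(1/24)·log₂(1/24) + (7/24)·log₂(7/24) + (2/3)·log₂(2/3)]
  = 0.1910 + 0.5185 + 0.3900
  = 1.0995 bits

I(P;Q) = H(P) + H(Q) - H(P,Q)
  = 1.0995 + 1.0995 - 1.0995
  = 1.0995 bits

I(X;Y) = 1.2988 bits > I(P;Q) = 1.0995 bits, so (X, Y) has the higher mutual information (stronger dependence).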